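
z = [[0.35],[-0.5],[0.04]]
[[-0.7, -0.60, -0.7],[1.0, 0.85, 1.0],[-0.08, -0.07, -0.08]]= z @ [[-2.0, -1.7, -2.01]]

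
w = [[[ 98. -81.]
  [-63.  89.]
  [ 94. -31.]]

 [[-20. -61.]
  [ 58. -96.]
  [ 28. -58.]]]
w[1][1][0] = 58.0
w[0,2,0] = 94.0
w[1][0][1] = -61.0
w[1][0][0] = -20.0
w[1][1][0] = 58.0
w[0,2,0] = 94.0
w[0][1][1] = 89.0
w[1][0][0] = -20.0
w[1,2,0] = 28.0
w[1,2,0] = 28.0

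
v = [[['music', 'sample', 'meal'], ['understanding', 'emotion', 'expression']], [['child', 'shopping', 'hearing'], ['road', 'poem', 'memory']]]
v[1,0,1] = 'shopping'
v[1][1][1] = 'poem'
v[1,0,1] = 'shopping'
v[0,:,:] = [['music', 'sample', 'meal'], ['understanding', 'emotion', 'expression']]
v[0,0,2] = 'meal'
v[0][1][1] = 'emotion'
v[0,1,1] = 'emotion'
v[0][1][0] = 'understanding'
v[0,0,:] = ['music', 'sample', 'meal']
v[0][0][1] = 'sample'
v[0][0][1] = 'sample'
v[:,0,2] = ['meal', 'hearing']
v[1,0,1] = 'shopping'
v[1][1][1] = 'poem'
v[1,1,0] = 'road'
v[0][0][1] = 'sample'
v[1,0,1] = 'shopping'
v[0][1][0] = 'understanding'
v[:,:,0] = [['music', 'understanding'], ['child', 'road']]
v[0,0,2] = 'meal'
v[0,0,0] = 'music'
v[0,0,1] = 'sample'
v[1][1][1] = 'poem'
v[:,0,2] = ['meal', 'hearing']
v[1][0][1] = 'shopping'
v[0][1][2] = 'expression'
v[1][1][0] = 'road'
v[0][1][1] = 'emotion'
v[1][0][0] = 'child'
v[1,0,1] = 'shopping'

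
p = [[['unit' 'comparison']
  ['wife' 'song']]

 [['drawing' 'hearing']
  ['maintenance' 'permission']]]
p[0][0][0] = 'unit'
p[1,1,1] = 'permission'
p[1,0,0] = 'drawing'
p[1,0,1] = 'hearing'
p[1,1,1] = 'permission'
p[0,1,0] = 'wife'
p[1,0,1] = 'hearing'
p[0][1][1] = 'song'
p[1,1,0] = 'maintenance'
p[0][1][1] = 'song'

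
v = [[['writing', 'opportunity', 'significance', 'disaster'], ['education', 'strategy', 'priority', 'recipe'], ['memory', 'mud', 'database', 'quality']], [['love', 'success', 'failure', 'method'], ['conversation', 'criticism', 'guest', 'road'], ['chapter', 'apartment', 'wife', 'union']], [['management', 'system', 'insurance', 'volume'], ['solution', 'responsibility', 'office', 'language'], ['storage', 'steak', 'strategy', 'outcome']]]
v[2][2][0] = 'storage'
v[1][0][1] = 'success'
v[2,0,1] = 'system'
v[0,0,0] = 'writing'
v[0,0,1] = 'opportunity'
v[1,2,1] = 'apartment'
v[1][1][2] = 'guest'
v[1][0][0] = 'love'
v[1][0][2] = 'failure'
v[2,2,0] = 'storage'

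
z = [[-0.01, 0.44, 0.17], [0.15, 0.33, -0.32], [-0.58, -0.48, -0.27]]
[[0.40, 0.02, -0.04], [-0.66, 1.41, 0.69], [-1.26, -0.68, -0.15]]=z @[[1.05, 1.49, 0.53], [-0.04, 1.07, 0.47], [2.5, -2.59, -1.41]]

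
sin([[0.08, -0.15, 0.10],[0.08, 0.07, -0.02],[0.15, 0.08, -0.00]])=[[0.08,-0.15,0.1], [0.08,0.07,-0.02], [0.15,0.08,-0.00]]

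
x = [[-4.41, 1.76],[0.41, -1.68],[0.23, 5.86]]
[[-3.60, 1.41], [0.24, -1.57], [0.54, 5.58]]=x @[[0.84, 0.06], [0.06, 0.95]]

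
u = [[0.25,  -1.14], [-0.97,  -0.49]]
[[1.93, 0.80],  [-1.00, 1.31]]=u @ [[1.7, -0.9], [-1.32, -0.90]]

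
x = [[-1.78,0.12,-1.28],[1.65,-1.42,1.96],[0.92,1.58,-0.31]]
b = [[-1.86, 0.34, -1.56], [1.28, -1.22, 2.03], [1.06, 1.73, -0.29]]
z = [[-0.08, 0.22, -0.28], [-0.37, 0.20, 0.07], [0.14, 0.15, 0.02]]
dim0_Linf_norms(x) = [1.78, 1.58, 1.96]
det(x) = -0.00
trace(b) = -3.37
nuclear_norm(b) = 5.91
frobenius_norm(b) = 4.18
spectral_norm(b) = 3.56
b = z + x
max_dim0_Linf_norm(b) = 2.03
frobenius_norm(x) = 4.10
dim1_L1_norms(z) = [0.58, 0.64, 0.31]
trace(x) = -3.51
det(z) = 0.03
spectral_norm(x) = 3.56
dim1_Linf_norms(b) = [1.86, 2.03, 1.73]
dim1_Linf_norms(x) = [1.78, 1.96, 1.58]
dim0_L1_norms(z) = [0.59, 0.57, 0.37]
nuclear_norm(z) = 0.98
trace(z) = 0.14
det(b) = 1.26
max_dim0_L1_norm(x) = 4.35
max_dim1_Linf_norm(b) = 2.03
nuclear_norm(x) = 5.60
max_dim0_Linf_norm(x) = 1.96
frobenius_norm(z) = 0.60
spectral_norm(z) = 0.47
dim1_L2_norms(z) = [0.36, 0.43, 0.21]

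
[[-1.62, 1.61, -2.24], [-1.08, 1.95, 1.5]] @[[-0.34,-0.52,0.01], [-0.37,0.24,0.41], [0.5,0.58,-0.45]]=[[-1.16, -0.07, 1.65], [0.40, 1.90, 0.11]]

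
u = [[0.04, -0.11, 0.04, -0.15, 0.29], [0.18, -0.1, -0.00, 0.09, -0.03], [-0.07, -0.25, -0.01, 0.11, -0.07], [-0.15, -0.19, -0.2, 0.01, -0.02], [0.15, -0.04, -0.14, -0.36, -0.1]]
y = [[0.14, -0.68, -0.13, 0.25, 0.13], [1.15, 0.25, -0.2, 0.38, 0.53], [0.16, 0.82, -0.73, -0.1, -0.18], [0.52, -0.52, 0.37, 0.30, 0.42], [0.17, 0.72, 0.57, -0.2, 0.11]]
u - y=[[-0.10, 0.57, 0.17, -0.40, 0.16], [-0.97, -0.35, 0.20, -0.29, -0.56], [-0.23, -1.07, 0.72, 0.21, 0.11], [-0.67, 0.33, -0.57, -0.29, -0.44], [-0.02, -0.76, -0.71, -0.16, -0.21]]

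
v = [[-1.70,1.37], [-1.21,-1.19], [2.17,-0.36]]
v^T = [[-1.7, -1.21, 2.17], [1.37, -1.19, -0.36]]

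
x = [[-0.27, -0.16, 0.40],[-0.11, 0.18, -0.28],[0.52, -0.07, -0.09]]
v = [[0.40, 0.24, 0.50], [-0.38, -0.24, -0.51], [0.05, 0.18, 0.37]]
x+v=[[0.13, 0.08, 0.90], [-0.49, -0.06, -0.79], [0.57, 0.11, 0.28]]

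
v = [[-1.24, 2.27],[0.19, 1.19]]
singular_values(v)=[2.77, 0.69]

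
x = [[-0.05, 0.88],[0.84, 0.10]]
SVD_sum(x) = [[0.31,0.73], [0.17,0.39]] + [[-0.36, 0.15], [0.67, -0.29]]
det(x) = -0.74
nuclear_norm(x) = 1.73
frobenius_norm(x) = 1.22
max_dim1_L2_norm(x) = 0.88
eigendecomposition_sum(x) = [[-0.46, 0.43], [0.41, -0.38]] + [[0.41, 0.45],[0.43, 0.48]]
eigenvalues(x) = [-0.84, 0.89]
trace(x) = 0.05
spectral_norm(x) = 0.90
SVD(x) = [[0.88, 0.47], [0.47, -0.88]] @ diag([0.8952797754296533, 0.8312485330553249]) @ [[0.39, 0.92], [-0.92, 0.39]]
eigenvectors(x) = [[-0.74, -0.68], [0.67, -0.73]]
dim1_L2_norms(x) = [0.88, 0.85]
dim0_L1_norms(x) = [0.89, 0.98]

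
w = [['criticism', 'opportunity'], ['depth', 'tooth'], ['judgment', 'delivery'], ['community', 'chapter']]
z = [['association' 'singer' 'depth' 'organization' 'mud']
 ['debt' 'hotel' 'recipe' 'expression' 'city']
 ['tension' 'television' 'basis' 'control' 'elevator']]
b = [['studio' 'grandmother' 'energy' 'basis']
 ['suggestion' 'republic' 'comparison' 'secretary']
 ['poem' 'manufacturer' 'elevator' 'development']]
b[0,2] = 'energy'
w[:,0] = ['criticism', 'depth', 'judgment', 'community']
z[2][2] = 'basis'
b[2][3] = 'development'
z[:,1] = ['singer', 'hotel', 'television']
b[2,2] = 'elevator'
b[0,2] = 'energy'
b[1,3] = 'secretary'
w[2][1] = 'delivery'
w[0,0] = 'criticism'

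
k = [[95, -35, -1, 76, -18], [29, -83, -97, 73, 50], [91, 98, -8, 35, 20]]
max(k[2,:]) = 98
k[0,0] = 95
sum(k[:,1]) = -20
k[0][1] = -35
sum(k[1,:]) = -28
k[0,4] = -18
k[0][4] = -18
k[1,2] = -97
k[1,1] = -83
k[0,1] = -35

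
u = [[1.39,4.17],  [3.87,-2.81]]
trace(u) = -1.42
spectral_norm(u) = 5.26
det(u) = -20.04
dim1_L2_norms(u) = [4.4, 4.78]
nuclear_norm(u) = 9.07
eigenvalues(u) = [3.82, -5.24]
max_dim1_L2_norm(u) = 4.78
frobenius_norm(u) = 6.50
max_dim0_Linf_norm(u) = 4.17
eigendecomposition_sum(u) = [[2.80, 1.76], [1.63, 1.03]] + [[-1.41, 2.41],[2.24, -3.84]]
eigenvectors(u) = [[0.86, -0.53],[0.50, 0.85]]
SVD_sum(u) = [[-1.36, 2.88], [1.79, -3.79]] + [[2.75, 1.29], [2.08, 0.98]]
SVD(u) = [[-0.60, 0.8], [0.8, 0.6]] @ diag([5.261132387612491, 3.809788183090353]) @ [[0.43, -0.90], [0.90, 0.43]]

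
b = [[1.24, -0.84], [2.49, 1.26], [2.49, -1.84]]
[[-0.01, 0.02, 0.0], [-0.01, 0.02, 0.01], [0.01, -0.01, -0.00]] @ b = [[0.04, 0.03], [0.06, 0.02], [-0.01, -0.02]]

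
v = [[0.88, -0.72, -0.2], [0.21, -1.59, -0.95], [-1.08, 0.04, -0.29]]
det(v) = -0.00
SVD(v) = [[-0.48, 0.43, 0.76], [-0.86, -0.38, -0.33], [0.15, -0.82, 0.56]] @ diag([2.0805539324941993, 1.3156348248315062, 0.0005845284364368879]) @ [[-0.37, 0.83, 0.42],  [0.90, 0.20, 0.39],  [-0.24, -0.52, 0.82]]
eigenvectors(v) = [[-0.65, 0.24, 0.28],[-0.34, 0.52, 0.94],[0.68, -0.82, 0.18]]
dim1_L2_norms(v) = [1.15, 1.86, 1.12]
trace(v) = -1.00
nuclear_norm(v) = 3.40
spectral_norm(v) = 2.08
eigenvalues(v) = [0.71, 0.0, -1.71]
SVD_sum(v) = [[0.37, -0.83, -0.42], [0.66, -1.49, -0.75], [-0.11, 0.26, 0.13]] + [[0.51,0.11,0.22], [-0.45,-0.1,-0.20], [-0.97,-0.22,-0.42]] + [[-0.00, -0.0, 0.0], [0.00, 0.00, -0.0], [-0.0, -0.0, 0.00]]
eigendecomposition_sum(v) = [[0.97, -0.3, 0.09], [0.51, -0.16, 0.05], [-1.02, 0.32, -0.10]] + [[-0.0, 0.00, -0.0], [-0.00, 0.0, -0.0], [0.00, -0.0, 0.0]] + [[-0.09,-0.42,-0.29],  [-0.3,-1.43,-1.00],  [-0.06,-0.28,-0.19]]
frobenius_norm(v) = 2.46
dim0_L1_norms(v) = [2.17, 2.35, 1.44]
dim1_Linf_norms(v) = [0.88, 1.59, 1.08]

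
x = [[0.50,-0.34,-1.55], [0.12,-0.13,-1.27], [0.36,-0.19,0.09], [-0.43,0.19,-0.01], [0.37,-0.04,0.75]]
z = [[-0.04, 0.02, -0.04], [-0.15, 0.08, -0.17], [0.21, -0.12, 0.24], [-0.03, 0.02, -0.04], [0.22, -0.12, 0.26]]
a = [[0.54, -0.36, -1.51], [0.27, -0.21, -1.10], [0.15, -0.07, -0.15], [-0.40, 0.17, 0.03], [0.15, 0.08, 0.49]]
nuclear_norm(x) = 3.10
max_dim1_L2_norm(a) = 1.64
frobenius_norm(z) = 0.56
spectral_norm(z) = 0.56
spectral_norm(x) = 2.19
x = z + a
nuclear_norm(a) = 2.65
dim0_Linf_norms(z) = [0.22, 0.12, 0.26]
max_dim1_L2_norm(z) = 0.36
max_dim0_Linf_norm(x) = 1.55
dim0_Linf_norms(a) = [0.54, 0.36, 1.51]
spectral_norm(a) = 2.07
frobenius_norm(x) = 2.35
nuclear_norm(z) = 0.57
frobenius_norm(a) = 2.13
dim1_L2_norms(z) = [0.06, 0.24, 0.34, 0.05, 0.36]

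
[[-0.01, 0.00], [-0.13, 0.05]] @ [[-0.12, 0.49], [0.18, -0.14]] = [[0.0, -0.00], [0.02, -0.07]]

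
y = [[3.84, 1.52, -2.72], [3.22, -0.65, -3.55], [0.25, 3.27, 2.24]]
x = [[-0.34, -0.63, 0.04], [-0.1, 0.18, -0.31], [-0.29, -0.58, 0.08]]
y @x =[[-0.67, -0.57, -0.54], [-0.0, -0.09, 0.05], [-1.06, -0.87, -0.82]]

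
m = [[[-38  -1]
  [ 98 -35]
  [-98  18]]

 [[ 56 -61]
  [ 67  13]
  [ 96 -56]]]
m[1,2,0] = 96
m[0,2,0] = -98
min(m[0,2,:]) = -98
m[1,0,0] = 56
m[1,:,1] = [-61, 13, -56]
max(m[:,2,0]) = 96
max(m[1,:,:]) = 96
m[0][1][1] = -35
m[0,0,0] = -38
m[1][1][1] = 13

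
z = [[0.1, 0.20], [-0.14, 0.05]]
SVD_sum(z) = [[0.12, 0.19],  [-0.02, -0.03]] + [[-0.02, 0.01], [-0.12, 0.08]]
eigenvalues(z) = [(0.08+0.17j), (0.08-0.17j)]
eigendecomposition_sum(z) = [[(0.05+0.08j), (0.1-0.05j)], [(-0.07+0.03j), (0.03+0.09j)]] + [[(0.05-0.08j),  (0.1+0.05j)], [(-0.07-0.03j),  (0.03-0.09j)]]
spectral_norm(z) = 0.22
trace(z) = 0.15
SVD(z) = [[0.99, -0.14], [-0.14, -0.99]] @ diag([0.22486029014015374, 0.14675779338108721]) @ [[0.53, 0.85], [0.85, -0.53]]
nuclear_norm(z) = 0.37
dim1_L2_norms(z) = [0.22, 0.15]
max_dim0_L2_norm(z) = 0.21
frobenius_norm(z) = 0.27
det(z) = 0.03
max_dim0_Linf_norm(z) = 0.2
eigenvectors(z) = [[(0.77+0j), (0.77-0j)], [(-0.1+0.63j), -0.10-0.63j]]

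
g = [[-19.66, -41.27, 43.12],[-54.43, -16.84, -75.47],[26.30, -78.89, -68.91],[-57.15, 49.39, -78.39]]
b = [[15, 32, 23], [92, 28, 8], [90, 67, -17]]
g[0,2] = 43.12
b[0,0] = 15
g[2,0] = 26.3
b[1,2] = 8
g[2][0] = 26.3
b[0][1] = 32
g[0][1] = -41.27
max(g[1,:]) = -16.84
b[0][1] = 32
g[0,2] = 43.12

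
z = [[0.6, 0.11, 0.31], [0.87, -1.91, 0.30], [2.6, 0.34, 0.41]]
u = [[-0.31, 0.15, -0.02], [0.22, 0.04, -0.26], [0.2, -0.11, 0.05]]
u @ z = [[-0.11, -0.33, -0.06], [-0.51, -0.14, -0.03], [0.15, 0.25, 0.05]]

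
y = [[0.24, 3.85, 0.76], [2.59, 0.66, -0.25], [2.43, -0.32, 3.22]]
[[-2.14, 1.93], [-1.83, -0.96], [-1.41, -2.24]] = y@[[-0.58, -0.54], [-0.51, 0.58], [-0.05, -0.23]]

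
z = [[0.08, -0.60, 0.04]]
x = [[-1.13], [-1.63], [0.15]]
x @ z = [[-0.09, 0.68, -0.05], [-0.13, 0.98, -0.07], [0.01, -0.09, 0.01]]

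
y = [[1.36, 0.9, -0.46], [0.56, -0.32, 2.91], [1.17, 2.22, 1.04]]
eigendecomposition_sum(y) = [[0.27, 0.25, 0.29], [1.31, 1.25, 1.42], [1.52, 1.44, 1.65]] + [[1.03, 0.16, -0.32], [-0.55, -0.08, 0.17], [-0.46, -0.07, 0.14]] + [[0.07, 0.49, -0.43], [-0.2, -1.48, 1.32], [0.11, 0.85, -0.75]]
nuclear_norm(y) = 6.86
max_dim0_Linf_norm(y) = 2.91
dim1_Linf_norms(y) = [1.36, 2.91, 2.22]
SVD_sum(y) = [[0.24, 0.24, 0.46], [1.03, 1.02, 1.98], [0.94, 0.93, 1.82]] + [[0.56,1.04,-0.82], [-0.65,-1.21,0.96], [0.57,1.06,-0.84]] + [[0.56, -0.38, -0.1], [0.18, -0.12, -0.03], [-0.34, 0.23, 0.06]]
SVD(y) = [[-0.17, 0.54, -0.82], [-0.73, -0.63, -0.27], [-0.67, 0.55, 0.50]] @ diag([3.377574994338971, 2.652567308159123, 0.8307068275279593]) @ [[-0.42,  -0.41,  -0.81], [0.39,  0.72,  -0.57], [-0.82,  0.55,  0.14]]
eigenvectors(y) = [[-0.13, -0.82, 0.28], [-0.65, 0.44, -0.83], [-0.75, 0.37, 0.48]]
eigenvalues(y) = [3.16, 1.09, -2.17]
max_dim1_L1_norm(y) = 4.43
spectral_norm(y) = 3.38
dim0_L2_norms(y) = [1.88, 2.42, 3.12]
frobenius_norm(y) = 4.37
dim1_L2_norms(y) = [1.69, 2.98, 2.72]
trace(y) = 2.08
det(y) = -7.44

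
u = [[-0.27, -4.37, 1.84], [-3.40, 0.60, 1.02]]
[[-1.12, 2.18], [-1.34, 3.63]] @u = [[-7.11, 6.2, 0.16], [-11.98, 8.03, 1.24]]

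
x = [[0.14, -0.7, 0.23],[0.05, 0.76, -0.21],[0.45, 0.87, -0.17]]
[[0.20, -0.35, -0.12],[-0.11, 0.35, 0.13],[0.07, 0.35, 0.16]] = x @ [[0.52, -0.19, -0.02], [-0.19, 0.54, 0.23], [-0.02, 0.23, 0.19]]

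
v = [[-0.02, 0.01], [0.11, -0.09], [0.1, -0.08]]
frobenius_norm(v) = 0.19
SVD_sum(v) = [[-0.02,  0.01], [0.11,  -0.09], [0.1,  -0.08]] + [[-0.00, -0.00],[-0.0, -0.00],[0.0, 0.00]]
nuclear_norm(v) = 0.20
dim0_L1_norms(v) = [0.23, 0.18]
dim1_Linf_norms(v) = [0.02, 0.11, 0.1]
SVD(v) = [[-0.11, -0.97], [0.74, -0.23], [0.67, 0.08]] @ diag([0.19255127953331916, 0.004899464264751442]) @ [[0.78, -0.63], [0.63, 0.78]]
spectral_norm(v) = 0.19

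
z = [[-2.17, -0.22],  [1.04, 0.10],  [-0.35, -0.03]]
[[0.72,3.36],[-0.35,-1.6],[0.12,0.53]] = z @ [[-0.44, -1.38], [1.06, -1.67]]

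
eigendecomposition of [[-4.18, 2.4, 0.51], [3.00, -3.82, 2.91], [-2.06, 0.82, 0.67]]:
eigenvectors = [[(0.6+0j),(-0.49+0.03j),-0.49-0.03j], [(-0.77+0j),(-0.74+0j),(-0.74-0j)], [(0.24+0j),(-0.43-0.14j),(-0.43+0.14j)]]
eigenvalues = [(-7.06+0j), (-0.13+0.41j), (-0.13-0.41j)]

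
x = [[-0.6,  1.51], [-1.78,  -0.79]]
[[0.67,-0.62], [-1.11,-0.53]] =x@[[0.36,  0.41],[0.59,  -0.25]]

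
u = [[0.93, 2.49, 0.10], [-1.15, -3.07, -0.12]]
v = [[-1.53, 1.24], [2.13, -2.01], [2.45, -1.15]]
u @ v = [[4.13, -3.97],[-5.07, 4.88]]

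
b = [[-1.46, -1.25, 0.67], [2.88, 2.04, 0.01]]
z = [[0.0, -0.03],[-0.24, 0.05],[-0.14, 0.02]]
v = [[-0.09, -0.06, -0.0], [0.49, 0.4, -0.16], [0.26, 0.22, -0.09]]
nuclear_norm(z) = 0.31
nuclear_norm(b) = 4.64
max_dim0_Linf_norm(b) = 2.88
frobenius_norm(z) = 0.28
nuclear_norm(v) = 0.78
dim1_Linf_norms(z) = [0.03, 0.24, 0.14]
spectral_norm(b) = 4.03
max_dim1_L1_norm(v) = 1.05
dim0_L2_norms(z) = [0.28, 0.06]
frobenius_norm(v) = 0.75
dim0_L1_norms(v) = [0.84, 0.68, 0.25]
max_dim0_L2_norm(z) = 0.28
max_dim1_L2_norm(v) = 0.65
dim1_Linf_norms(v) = [0.09, 0.49, 0.26]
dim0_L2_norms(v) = [0.56, 0.46, 0.18]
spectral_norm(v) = 0.75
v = z @ b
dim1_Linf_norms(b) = [1.46, 2.88]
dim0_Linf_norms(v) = [0.49, 0.4, 0.16]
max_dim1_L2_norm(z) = 0.25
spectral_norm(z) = 0.28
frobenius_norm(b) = 4.07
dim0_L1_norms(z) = [0.38, 0.1]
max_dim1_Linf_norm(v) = 0.49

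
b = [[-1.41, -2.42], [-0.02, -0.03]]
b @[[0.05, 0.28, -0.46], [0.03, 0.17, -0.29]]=[[-0.14, -0.81, 1.35], [-0.00, -0.01, 0.02]]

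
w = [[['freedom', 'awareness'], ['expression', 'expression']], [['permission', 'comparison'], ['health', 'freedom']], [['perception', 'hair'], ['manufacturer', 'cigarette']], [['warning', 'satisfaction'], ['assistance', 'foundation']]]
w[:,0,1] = ['awareness', 'comparison', 'hair', 'satisfaction']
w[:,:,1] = [['awareness', 'expression'], ['comparison', 'freedom'], ['hair', 'cigarette'], ['satisfaction', 'foundation']]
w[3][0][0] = 'warning'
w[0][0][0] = 'freedom'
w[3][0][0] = 'warning'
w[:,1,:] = [['expression', 'expression'], ['health', 'freedom'], ['manufacturer', 'cigarette'], ['assistance', 'foundation']]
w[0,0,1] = 'awareness'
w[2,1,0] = 'manufacturer'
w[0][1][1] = 'expression'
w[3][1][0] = 'assistance'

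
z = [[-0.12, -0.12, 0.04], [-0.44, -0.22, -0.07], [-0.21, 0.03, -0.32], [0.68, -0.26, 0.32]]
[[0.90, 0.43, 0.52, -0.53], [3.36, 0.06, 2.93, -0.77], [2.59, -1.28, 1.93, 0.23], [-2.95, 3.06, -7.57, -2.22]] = z @ [[-3.68, 1.65, -9.41, -1.32], [-5.92, -4.39, 5.29, 5.93], [-6.22, 2.50, 0.65, 0.7]]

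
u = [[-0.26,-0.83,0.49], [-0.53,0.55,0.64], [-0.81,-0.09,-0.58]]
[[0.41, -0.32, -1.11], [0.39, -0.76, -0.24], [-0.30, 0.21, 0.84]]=u @ [[-0.07,  0.32,  -0.26], [-0.10,  -0.17,  0.71], [0.63,  -0.78,  -1.2]]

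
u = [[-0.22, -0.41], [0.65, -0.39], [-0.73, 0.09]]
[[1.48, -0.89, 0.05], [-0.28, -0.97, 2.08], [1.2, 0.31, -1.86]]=u@[[-1.96, -0.15, 2.37],[-2.55, 2.24, -1.39]]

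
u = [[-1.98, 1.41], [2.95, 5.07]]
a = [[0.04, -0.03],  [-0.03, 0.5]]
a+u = [[-1.94, 1.38], [2.92, 5.57]]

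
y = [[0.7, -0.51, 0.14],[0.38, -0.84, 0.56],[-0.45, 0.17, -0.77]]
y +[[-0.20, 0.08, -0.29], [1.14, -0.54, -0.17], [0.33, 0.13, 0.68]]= [[0.5,-0.43,-0.15], [1.52,-1.38,0.39], [-0.12,0.30,-0.09]]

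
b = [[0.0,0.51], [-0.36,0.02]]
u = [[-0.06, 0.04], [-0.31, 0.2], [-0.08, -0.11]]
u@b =[[-0.01, -0.03], [-0.07, -0.15], [0.04, -0.04]]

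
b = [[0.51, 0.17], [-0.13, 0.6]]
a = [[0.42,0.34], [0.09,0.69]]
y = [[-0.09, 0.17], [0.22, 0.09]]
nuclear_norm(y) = 0.43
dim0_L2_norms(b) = [0.53, 0.62]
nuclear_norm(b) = 1.15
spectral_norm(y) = 0.24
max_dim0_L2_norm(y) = 0.24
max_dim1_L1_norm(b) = 0.73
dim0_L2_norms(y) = [0.24, 0.19]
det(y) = -0.05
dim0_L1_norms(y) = [0.31, 0.26]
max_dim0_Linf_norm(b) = 0.6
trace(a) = 1.11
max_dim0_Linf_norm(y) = 0.22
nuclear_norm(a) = 1.14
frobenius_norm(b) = 0.82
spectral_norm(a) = 0.82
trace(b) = 1.11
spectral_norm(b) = 0.62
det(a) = 0.26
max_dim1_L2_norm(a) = 0.7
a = y + b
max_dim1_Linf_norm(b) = 0.6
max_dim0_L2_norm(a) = 0.77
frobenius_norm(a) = 0.88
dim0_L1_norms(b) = [0.64, 0.77]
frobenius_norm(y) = 0.31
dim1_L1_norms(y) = [0.26, 0.31]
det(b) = 0.33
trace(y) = 0.00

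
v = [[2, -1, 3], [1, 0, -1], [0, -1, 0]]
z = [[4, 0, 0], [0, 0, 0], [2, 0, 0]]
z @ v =[[8, -4, 12], [0, 0, 0], [4, -2, 6]]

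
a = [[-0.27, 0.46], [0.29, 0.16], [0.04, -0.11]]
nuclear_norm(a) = 0.88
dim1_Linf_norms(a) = [0.46, 0.29, 0.11]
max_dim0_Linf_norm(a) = 0.46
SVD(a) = [[-0.98, -0.0], [0.02, -1.00], [0.21, 0.06]] @ diag([0.5457380719174437, 0.3317679262072073]) @ [[0.51, -0.86], [-0.86, -0.51]]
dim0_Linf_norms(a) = [0.29, 0.46]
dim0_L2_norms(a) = [0.4, 0.5]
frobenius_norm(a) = 0.64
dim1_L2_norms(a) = [0.53, 0.33, 0.12]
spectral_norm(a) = 0.55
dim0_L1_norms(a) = [0.6, 0.73]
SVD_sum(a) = [[-0.27, 0.46], [0.0, -0.01], [0.06, -0.1]] + [[0.00, 0.0], [0.29, 0.17], [-0.02, -0.01]]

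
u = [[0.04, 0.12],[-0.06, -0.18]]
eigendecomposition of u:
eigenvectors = [[0.95, -0.55],[-0.32, 0.83]]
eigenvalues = [0.0, -0.14]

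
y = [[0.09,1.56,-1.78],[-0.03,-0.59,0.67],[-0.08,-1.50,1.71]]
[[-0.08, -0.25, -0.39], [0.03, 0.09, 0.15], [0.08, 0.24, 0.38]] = y @ [[0.0, 0.07, -0.17], [-0.13, -0.05, -0.22], [-0.07, 0.1, 0.02]]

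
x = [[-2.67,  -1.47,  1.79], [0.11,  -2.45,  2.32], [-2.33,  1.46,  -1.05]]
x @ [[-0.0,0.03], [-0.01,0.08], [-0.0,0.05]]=[[0.01, -0.11], [0.02, -0.08], [-0.01, -0.01]]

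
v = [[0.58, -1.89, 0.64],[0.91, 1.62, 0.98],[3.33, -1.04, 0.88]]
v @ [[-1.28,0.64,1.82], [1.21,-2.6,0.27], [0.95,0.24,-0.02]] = [[-2.42, 5.44, 0.53],[1.73, -3.39, 2.07],[-4.68, 5.05, 5.76]]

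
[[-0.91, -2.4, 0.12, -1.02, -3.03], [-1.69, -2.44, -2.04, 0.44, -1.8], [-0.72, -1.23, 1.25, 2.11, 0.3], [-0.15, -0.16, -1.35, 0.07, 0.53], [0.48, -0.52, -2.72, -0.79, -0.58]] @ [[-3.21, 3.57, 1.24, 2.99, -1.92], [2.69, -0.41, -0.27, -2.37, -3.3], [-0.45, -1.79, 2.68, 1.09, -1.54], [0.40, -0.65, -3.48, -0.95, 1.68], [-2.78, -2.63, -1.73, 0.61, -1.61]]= [[4.43, 6.15, 8.63, 2.22, 12.65], [4.96, 3.07, -5.32, -3.01, 18.08], [-1.55, -6.46, -5.07, 0.3, 6.58], [-0.79, 0.51, -4.92, -1.28, 2.16], [-0.42, 8.83, -2.80, 0.10, 4.59]]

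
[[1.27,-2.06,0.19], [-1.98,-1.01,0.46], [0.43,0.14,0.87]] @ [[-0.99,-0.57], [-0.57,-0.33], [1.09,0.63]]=[[0.12, 0.08],[3.04, 1.75],[0.44, 0.26]]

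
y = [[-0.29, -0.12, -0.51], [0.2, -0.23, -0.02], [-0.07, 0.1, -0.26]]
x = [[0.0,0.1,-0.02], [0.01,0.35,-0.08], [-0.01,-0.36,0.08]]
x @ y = [[0.02, -0.03, 0.00], [0.07, -0.09, 0.01], [-0.07, 0.09, -0.01]]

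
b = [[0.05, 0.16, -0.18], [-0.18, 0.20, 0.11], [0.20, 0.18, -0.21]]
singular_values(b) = [0.42, 0.29, 0.06]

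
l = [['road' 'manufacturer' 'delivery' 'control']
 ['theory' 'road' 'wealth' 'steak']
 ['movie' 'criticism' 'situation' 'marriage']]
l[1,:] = ['theory', 'road', 'wealth', 'steak']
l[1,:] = ['theory', 'road', 'wealth', 'steak']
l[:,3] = ['control', 'steak', 'marriage']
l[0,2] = 'delivery'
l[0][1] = 'manufacturer'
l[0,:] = ['road', 'manufacturer', 'delivery', 'control']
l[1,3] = 'steak'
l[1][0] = 'theory'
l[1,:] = ['theory', 'road', 'wealth', 'steak']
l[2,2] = 'situation'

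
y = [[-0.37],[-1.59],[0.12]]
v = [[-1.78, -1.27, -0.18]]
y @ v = [[0.66, 0.47, 0.07], [2.83, 2.02, 0.29], [-0.21, -0.15, -0.02]]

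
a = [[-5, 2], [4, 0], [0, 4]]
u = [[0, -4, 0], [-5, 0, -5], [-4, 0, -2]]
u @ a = [[-16, 0], [25, -30], [20, -16]]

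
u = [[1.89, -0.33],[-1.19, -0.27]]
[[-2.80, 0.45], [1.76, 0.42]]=u@[[-1.48, -0.02], [0.01, -1.47]]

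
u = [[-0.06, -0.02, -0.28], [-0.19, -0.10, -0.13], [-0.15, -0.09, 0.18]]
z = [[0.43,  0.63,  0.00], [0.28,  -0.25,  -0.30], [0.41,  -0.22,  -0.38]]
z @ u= [[-0.15, -0.07, -0.20],[0.08, 0.05, -0.10],[0.07, 0.05, -0.15]]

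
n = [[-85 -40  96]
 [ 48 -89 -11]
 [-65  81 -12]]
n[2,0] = -65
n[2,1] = 81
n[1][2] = -11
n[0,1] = -40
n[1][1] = -89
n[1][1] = -89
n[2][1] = 81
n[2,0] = -65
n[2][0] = -65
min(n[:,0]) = -85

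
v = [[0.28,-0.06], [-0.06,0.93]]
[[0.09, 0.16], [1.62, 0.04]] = v@[[0.69, 0.58], [1.79, 0.08]]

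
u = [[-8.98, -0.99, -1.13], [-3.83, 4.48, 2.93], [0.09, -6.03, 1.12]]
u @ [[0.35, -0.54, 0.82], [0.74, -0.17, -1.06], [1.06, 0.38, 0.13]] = [[-5.07,4.59,-6.46], [5.08,2.42,-7.51], [-3.24,1.4,6.61]]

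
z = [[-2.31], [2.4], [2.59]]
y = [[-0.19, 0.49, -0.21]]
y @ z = [[1.07]]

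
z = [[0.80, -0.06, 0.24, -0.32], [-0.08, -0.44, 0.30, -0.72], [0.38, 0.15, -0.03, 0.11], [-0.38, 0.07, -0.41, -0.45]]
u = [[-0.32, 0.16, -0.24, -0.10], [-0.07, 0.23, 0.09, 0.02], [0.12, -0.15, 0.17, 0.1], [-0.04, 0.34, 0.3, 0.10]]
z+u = [[0.48, 0.10, 0.0, -0.42], [-0.15, -0.21, 0.39, -0.70], [0.50, 0.0, 0.14, 0.21], [-0.42, 0.41, -0.11, -0.35]]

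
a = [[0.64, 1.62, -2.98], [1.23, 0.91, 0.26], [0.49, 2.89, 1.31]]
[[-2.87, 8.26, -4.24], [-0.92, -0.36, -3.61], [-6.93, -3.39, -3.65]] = a@[[1.15, 0.27, -2.24], [-2.52, 0.01, -1.05], [-0.16, -2.71, 0.37]]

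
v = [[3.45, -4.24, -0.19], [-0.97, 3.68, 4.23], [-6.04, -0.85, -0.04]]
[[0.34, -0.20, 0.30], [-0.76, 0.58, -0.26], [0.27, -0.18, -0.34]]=v @ [[-0.03, 0.02, 0.06], [-0.1, 0.06, -0.02], [-0.10, 0.09, -0.03]]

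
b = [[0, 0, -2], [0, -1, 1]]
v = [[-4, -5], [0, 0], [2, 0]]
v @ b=[[0, 5, 3], [0, 0, 0], [0, 0, -4]]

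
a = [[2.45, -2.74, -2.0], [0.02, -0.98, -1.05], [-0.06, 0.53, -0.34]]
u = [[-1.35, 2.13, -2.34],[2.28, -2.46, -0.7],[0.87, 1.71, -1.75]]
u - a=[[-3.80, 4.87, -0.34], [2.26, -1.48, 0.35], [0.93, 1.18, -1.41]]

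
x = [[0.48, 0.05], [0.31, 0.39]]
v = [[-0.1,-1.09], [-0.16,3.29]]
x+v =[[0.38,-1.04], [0.15,3.68]]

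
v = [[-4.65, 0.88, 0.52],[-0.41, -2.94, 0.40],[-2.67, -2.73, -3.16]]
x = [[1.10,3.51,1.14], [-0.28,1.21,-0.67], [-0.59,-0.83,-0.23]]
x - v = [[5.75,2.63,0.62], [0.13,4.15,-1.07], [2.08,1.9,2.93]]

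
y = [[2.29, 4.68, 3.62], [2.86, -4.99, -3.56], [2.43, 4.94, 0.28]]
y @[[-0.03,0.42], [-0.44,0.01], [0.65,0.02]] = [[0.23,  1.08], [-0.20,  1.08], [-2.06,  1.08]]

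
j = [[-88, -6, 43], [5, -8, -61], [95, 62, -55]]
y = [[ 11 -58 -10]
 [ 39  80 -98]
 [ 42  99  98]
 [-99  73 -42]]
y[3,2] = -42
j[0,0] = -88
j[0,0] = -88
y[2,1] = 99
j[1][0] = 5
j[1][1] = -8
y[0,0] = 11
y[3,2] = -42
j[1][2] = -61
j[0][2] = 43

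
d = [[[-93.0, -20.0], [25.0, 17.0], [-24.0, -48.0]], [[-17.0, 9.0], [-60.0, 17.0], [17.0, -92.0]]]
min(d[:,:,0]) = -93.0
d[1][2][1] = -92.0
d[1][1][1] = 17.0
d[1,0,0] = -17.0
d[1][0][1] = 9.0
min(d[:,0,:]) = -93.0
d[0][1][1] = 17.0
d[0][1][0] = 25.0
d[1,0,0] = -17.0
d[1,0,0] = -17.0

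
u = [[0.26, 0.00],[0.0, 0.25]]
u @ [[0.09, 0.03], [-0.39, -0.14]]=[[0.02, 0.01], [-0.1, -0.04]]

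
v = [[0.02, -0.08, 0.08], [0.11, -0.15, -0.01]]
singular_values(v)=[0.2, 0.08]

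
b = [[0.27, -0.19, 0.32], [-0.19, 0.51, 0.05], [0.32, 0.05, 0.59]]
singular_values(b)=[0.8, 0.57, 0.0]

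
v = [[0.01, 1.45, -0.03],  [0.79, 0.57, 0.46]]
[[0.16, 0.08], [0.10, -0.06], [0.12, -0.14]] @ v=[[0.06, 0.28, 0.03], [-0.05, 0.11, -0.03], [-0.11, 0.09, -0.07]]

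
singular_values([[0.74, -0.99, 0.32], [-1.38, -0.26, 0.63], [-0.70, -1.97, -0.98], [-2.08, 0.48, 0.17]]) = [2.7, 2.39, 0.96]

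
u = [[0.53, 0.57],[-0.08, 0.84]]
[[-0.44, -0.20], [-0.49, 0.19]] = u @[[-0.19, -0.56],[-0.60, 0.17]]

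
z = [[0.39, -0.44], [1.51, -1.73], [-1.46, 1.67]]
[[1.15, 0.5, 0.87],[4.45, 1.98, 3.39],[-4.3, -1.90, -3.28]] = z @ [[2.42, -0.88, 1.74], [-0.46, -1.91, -0.44]]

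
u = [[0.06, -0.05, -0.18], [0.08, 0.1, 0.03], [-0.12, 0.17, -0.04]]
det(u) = -0.01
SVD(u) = [[0.56,0.81,-0.18], [-0.23,-0.06,-0.97], [-0.79,0.59,0.15]] @ diag([0.22961553038065266, 0.18077075949282703, 0.12368767408435671]) @ [[0.48, -0.81, -0.33],  [-0.15, 0.3, -0.94],  [-0.86, -0.5, -0.02]]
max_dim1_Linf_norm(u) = 0.18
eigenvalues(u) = [(-0.18+0j), (0.15+0.08j), (0.15-0.08j)]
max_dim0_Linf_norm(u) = 0.18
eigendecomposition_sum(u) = [[(-0.05+0j), (0.04-0j), (-0.08-0j)], [0.02-0.00j, (-0.02+0j), (0.03+0j)], [(-0.07+0j), 0.05-0.00j, (-0.11-0j)]] + [[0.06+0.03j, (-0.04+0.11j), -0.05+0.02j],[(0.03-0.03j), (0.06+0.05j), -0.00+0.04j],[(-0.02-0.03j), (0.06-0.05j), (0.03+0.01j)]] + [[(0.06-0.03j), (-0.04-0.11j), -0.05-0.02j], [(0.03+0.03j), 0.06-0.05j, -0.00-0.04j], [(-0.02+0.03j), 0.06+0.05j, (0.03-0.01j)]]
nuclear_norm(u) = 0.53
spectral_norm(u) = 0.23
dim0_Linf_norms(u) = [0.12, 0.17, 0.18]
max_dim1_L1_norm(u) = 0.33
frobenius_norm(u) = 0.32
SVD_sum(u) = [[0.06, -0.1, -0.04], [-0.03, 0.04, 0.02], [-0.09, 0.15, 0.06]] + [[-0.02, 0.04, -0.14],  [0.0, -0.00, 0.01],  [-0.02, 0.03, -0.1]] + [[0.02,  0.01,  0.00], [0.10,  0.06,  0.00], [-0.02,  -0.01,  -0.00]]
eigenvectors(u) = [[0.55+0.00j, 0.74+0.00j, (0.74-0j)], [-0.25+0.00j, (0.18-0.45j), (0.18+0.45j)], [(0.8+0j), (-0.41-0.22j), -0.41+0.22j]]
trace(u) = 0.12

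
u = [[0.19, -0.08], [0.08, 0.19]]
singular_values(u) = [0.21, 0.21]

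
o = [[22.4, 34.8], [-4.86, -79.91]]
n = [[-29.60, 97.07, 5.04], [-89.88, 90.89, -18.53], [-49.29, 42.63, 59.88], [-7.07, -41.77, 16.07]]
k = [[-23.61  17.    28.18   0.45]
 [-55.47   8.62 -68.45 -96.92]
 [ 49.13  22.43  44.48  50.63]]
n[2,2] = 59.88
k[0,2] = 28.18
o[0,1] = 34.8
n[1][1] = 90.89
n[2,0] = -49.29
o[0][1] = 34.8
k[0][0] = -23.61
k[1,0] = -55.47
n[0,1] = 97.07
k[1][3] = -96.92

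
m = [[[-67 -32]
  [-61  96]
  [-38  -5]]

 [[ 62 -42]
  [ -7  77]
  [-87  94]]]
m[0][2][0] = -38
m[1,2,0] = -87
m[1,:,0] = [62, -7, -87]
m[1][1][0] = -7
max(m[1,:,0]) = 62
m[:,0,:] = [[-67, -32], [62, -42]]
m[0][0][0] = -67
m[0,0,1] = -32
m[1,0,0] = 62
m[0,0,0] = -67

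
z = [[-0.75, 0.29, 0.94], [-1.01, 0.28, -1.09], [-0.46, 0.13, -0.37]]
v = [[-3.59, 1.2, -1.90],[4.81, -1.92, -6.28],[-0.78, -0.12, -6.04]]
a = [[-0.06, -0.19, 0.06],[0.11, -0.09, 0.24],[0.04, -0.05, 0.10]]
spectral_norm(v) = 9.44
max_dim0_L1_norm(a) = 0.4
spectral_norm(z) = 1.63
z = a @ v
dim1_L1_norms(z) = [1.98, 2.38, 0.96]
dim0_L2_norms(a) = [0.13, 0.22, 0.27]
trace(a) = -0.05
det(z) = 0.01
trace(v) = -11.55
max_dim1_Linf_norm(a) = 0.24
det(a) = -0.00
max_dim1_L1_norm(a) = 0.44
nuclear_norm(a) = 0.50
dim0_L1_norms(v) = [9.18, 3.24, 14.22]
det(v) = 5.76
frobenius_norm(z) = 2.05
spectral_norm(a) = 0.32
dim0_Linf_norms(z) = [1.01, 0.29, 1.09]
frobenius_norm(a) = 0.37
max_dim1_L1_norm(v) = 13.01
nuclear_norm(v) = 15.22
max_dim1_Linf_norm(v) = 6.28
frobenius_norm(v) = 11.01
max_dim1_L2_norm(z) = 1.51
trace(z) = -0.84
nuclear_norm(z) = 2.87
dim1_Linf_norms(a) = [0.19, 0.24, 0.1]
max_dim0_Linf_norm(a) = 0.24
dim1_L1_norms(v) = [6.69, 13.01, 6.94]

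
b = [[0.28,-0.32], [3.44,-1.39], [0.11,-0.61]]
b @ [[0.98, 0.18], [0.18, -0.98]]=[[0.22, 0.36], [3.12, 1.98], [-0.0, 0.62]]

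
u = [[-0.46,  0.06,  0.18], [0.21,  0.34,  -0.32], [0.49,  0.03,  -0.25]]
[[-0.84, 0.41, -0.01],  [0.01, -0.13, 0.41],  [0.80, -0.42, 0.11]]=u @ [[1.78,-0.38,-0.7], [-0.87,0.84,-0.08], [0.2,1.05,-1.82]]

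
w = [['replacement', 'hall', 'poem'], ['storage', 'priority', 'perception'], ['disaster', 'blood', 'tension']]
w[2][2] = 'tension'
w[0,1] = 'hall'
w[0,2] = 'poem'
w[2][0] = 'disaster'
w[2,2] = 'tension'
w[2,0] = 'disaster'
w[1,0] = 'storage'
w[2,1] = 'blood'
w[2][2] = 'tension'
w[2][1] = 'blood'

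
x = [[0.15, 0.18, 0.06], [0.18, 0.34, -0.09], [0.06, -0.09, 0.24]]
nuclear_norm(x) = 0.73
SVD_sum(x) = [[0.10,0.18,-0.05], [0.18,0.34,-0.09], [-0.05,-0.09,0.02]] + [[0.05, -0.0, 0.11], [-0.0, 0.00, -0.0], [0.11, -0.0, 0.22]] + [[0.00, -0.00, -0.00], [-0.0, 0.00, 0.0], [-0.0, 0.00, 0.0]]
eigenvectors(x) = [[0.77,  -0.45,  -0.46],[-0.51,  -0.0,  -0.86],[-0.38,  -0.89,  0.23]]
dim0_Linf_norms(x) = [0.18, 0.34, 0.24]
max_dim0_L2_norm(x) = 0.4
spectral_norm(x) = 0.46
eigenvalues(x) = [0.0, 0.27, 0.46]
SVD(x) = [[-0.46,0.45,-0.77], [-0.86,-0.0,0.51], [0.23,0.89,0.38]] @ diag([0.45934689882359436, 0.27, 0.0006531011764056821]) @ [[-0.46, -0.86, 0.23], [0.45, -0.0, 0.89], [-0.77, 0.51, 0.38]]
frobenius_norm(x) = 0.53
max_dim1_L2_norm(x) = 0.4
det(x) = 0.00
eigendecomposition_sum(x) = [[0.00, -0.0, -0.00],[-0.0, 0.00, 0.0],[-0.00, 0.00, 0.00]] + [[0.05, 0.00, 0.11], [0.00, 0.0, 0.0], [0.11, 0.0, 0.22]] + [[0.10, 0.18, -0.05], [0.18, 0.34, -0.09], [-0.05, -0.09, 0.02]]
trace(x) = 0.73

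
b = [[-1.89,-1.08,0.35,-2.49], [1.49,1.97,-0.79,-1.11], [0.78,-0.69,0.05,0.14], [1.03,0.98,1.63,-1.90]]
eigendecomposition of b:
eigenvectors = [[-0.26+0.00j, -0.69+0.00j, (-0.69-0j), (0.84+0j)],  [(0.87+0j), 0.20+0.40j, 0.20-0.40j, -0.31+0.00j],  [-0.43+0.00j, (0.02+0.33j), 0.02-0.33j, (-0.39+0j)],  [(-0.03+0j), 0.24+0.40j, 0.24-0.40j, (0.21+0j)]]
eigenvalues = [(1.94+0j), (-0.72+1.91j), (-0.72-1.91j), (-2.27+0j)]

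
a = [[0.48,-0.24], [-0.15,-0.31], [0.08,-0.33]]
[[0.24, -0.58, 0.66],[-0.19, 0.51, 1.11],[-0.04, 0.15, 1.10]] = a @ [[0.65,-1.63,-0.33], [0.29,-0.85,-3.41]]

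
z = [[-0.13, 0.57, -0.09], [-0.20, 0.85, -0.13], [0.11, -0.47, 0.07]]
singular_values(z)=[1.17, 0.0, 0.0]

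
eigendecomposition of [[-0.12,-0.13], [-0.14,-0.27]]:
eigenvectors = [[0.85, 0.49], [-0.52, 0.87]]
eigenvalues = [-0.04, -0.35]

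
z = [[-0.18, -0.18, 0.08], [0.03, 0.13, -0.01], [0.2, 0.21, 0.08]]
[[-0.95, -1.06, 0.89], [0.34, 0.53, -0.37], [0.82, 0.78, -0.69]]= z @ [[2.74, 1.13, -1.79], [1.86, 3.61, -2.3], [-1.51, -2.55, 1.94]]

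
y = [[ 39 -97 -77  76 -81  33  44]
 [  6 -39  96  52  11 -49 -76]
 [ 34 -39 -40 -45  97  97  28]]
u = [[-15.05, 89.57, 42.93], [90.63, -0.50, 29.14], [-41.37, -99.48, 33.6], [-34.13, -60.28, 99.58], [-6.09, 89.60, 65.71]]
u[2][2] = 33.6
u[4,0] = -6.09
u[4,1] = 89.6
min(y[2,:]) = -45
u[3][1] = -60.28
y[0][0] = 39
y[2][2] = -40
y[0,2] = -77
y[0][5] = 33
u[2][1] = -99.48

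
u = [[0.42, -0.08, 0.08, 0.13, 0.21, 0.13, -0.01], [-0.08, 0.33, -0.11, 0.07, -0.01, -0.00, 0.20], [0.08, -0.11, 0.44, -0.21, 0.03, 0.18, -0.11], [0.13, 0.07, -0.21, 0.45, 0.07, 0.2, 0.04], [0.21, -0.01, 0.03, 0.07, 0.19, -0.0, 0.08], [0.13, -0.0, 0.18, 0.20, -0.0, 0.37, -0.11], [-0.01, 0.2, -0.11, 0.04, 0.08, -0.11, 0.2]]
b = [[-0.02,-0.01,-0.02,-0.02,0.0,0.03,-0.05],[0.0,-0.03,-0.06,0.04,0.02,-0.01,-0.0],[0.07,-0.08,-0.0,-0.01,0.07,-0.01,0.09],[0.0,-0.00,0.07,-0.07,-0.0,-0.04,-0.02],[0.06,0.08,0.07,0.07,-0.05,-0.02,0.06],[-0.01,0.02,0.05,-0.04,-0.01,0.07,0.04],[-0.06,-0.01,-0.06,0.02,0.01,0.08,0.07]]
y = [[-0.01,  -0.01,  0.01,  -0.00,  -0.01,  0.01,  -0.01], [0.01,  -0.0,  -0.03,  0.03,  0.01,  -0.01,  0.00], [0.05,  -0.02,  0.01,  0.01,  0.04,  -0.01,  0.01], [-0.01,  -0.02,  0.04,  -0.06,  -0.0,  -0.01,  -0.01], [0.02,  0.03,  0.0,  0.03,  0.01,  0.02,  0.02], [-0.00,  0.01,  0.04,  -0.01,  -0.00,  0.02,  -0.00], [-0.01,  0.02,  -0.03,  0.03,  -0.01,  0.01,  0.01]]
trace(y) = -0.02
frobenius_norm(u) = 1.22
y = b @ u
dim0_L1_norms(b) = [0.22, 0.23, 0.33, 0.27, 0.16, 0.26, 0.33]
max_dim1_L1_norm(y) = 0.15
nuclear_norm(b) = 0.68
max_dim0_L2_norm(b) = 0.15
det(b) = -0.00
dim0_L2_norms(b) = [0.11, 0.12, 0.14, 0.12, 0.09, 0.12, 0.15]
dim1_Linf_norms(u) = [0.42, 0.33, 0.44, 0.45, 0.21, 0.37, 0.2]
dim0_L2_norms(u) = [0.52, 0.42, 0.55, 0.56, 0.3, 0.49, 0.34]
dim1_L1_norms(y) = [0.06, 0.09, 0.15, 0.15, 0.13, 0.08, 0.12]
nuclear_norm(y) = 0.28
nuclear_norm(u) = 2.41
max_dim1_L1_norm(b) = 0.41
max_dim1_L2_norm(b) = 0.16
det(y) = 0.00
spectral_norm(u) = 0.79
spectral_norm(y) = 0.11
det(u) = -0.00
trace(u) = 2.40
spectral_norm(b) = 0.19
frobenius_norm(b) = 0.32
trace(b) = -0.03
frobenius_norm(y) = 0.15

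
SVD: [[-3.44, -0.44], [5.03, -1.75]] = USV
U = [[-0.53,0.85], [0.85,0.53]]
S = [6.22, 1.32]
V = [[0.98, -0.20], [-0.20, -0.98]]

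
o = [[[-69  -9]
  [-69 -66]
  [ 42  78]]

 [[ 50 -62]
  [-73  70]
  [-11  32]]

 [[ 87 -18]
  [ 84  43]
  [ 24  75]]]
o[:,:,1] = [[-9, -66, 78], [-62, 70, 32], [-18, 43, 75]]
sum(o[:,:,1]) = 143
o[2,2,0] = 24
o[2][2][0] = 24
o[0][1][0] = -69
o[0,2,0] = 42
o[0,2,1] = 78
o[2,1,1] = 43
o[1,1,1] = 70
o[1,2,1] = 32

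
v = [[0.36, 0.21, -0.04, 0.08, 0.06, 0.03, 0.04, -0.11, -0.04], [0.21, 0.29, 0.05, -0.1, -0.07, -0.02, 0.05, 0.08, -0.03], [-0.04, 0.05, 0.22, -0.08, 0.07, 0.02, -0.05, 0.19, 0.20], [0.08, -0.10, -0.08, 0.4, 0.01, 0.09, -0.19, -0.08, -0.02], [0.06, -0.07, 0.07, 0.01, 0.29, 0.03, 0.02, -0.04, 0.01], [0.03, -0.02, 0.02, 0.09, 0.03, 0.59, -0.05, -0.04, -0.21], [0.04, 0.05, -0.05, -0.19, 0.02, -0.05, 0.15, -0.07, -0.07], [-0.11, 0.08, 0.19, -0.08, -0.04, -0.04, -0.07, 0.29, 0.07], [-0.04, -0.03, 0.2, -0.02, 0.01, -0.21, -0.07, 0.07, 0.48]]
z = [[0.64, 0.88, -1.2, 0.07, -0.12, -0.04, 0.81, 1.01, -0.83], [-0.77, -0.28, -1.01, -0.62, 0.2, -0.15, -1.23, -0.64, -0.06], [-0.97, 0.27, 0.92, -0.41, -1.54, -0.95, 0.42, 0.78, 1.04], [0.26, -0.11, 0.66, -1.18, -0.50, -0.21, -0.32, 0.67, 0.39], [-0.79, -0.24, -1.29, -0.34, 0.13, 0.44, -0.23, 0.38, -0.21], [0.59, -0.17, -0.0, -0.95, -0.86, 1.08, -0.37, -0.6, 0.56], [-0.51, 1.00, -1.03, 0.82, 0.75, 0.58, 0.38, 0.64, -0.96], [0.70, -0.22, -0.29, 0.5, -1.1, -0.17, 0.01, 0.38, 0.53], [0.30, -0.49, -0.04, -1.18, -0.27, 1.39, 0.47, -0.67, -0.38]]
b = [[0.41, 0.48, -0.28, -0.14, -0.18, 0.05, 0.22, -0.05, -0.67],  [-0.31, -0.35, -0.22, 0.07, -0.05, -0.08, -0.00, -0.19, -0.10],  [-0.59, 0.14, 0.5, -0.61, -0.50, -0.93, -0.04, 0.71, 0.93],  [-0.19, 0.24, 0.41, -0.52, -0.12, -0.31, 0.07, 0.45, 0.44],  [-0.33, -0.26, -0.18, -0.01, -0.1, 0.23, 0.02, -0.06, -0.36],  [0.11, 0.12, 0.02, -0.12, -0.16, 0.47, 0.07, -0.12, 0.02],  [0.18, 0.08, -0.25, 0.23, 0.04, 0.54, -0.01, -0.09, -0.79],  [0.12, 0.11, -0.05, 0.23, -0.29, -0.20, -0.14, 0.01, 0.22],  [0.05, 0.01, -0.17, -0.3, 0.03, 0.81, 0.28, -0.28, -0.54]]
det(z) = -12.62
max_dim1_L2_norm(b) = 1.86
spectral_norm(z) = 3.67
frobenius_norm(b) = 3.03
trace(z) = 1.69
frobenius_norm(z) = 6.21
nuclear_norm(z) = 15.79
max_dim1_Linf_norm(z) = 1.54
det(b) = 0.00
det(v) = 0.00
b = z @ v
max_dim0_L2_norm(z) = 2.56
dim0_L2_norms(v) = [0.45, 0.39, 0.38, 0.48, 0.32, 0.64, 0.28, 0.4, 0.57]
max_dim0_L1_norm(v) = 1.13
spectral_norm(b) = 2.52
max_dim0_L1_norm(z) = 6.44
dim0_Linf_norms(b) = [0.59, 0.48, 0.5, 0.61, 0.5, 0.93, 0.28, 0.71, 0.93]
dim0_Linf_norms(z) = [0.97, 1.0, 1.29, 1.18, 1.54, 1.39, 1.23, 1.01, 1.04]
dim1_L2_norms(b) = [1.02, 0.57, 1.86, 1.02, 0.64, 0.55, 1.04, 0.52, 1.11]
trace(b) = -0.13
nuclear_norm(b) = 6.04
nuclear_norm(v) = 3.09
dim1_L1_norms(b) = [2.48, 1.37, 4.95, 2.75, 1.55, 1.21, 2.21, 1.37, 2.47]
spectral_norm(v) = 0.86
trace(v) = 3.07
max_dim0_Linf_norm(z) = 1.54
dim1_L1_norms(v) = [0.97, 0.9, 0.92, 1.05, 0.6, 1.08, 0.69, 0.97, 1.13]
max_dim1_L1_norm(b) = 4.95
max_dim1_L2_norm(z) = 2.68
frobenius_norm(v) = 1.34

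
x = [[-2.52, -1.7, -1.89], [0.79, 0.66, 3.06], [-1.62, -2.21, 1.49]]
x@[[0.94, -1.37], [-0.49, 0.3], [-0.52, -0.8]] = [[-0.55,4.45], [-1.17,-3.33], [-1.21,0.36]]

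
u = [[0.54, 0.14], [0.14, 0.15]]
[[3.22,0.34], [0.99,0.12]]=u @ [[5.61, 0.56], [1.35, 0.29]]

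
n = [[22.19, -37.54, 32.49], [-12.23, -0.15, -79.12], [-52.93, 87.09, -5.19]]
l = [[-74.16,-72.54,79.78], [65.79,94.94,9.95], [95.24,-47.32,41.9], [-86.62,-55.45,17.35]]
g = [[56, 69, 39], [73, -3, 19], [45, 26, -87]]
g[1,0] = 73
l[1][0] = 65.79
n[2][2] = -5.19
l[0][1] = -72.54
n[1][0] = -12.23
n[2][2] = -5.19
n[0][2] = 32.49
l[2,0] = 95.24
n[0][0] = 22.19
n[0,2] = 32.49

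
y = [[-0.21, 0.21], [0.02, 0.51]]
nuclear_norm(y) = 0.76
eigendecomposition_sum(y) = [[-0.21, 0.06],[0.01, -0.0]] + [[0.00, 0.15], [0.01, 0.51]]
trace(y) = 0.30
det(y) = -0.11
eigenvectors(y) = [[-1.0, -0.28], [0.03, -0.96]]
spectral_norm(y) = 0.56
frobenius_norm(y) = 0.59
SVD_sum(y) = [[-0.03, 0.23], [-0.06, 0.50]] + [[-0.18, -0.02],[0.08, 0.01]]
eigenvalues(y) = [-0.22, 0.52]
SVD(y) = [[0.42, 0.91], [0.91, -0.42]] @ diag([0.5554747586595852, 0.2003691405682911]) @ [[-0.13,0.99], [-0.99,-0.13]]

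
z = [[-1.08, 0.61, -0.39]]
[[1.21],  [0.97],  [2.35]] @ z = [[-1.31,0.74,-0.47], [-1.05,0.59,-0.38], [-2.54,1.43,-0.92]]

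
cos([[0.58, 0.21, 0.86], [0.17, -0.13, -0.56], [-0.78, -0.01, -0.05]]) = [[1.15, -0.05, -0.18], [-0.27, 0.97, -0.12], [0.22, 0.08, 1.34]]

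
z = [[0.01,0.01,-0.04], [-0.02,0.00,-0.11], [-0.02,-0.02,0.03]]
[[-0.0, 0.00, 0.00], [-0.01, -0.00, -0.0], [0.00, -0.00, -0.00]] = z @ [[0.04, 0.01, 0.03], [-0.05, 0.09, 0.1], [0.12, -0.0, 0.03]]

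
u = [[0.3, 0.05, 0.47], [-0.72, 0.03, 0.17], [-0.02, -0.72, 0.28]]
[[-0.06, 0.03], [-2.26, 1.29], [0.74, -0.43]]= u @ [[2.67, -1.53], [-1.74, 1.0], [-1.65, 0.94]]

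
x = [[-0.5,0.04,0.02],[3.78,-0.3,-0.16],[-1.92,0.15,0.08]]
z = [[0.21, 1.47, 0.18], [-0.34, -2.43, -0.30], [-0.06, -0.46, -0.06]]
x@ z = [[-0.12,-0.84,-0.10], [0.91,6.36,0.78], [-0.46,-3.22,-0.4]]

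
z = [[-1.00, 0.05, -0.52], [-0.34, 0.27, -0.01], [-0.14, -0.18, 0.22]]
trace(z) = -0.51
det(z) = -0.11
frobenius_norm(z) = 1.25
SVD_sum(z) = [[-1.01, 0.12, -0.48], [-0.3, 0.04, -0.14], [-0.01, 0.0, -0.01]] + [[-0.01, -0.02, 0.01], [0.03, 0.08, -0.05], [-0.1, -0.24, 0.16]] + [[0.02, -0.05, -0.06], [-0.07, 0.15, 0.19], [-0.03, 0.06, 0.07]]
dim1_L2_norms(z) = [1.13, 0.43, 0.32]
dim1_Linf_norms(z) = [1.0, 0.34, 0.22]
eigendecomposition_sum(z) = [[(-1+0j), -0.02-0.00j, -0.41+0.00j],[(-0.26+0j), (-0-0j), (-0.1+0j)],[(-0.15+0j), (-0-0j), -0.06+0.00j]] + [[-0.00+0.02j, 0.03-0.07j, (-0.06-0.02j)],[-0.04-0.00j, (0.14+0.08j), 0.05-0.12j],[-0.05j, (-0.09+0.16j), 0.14+0.05j]] + [[(-0-0.02j),0.03+0.07j,(-0.06+0.02j)],[(-0.04+0j),0.14-0.08j,(0.05+0.12j)],[0.05j,-0.09-0.16j,(0.14-0.05j)]]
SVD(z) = [[-0.96, -0.09, 0.28], [-0.29, 0.32, -0.90], [-0.01, -0.94, -0.33]] @ diag([1.175157907258146, 0.32091270982535886, 0.27913961682498567]) @ [[0.90, -0.11, 0.42],[0.34, 0.79, -0.52],[0.28, -0.61, -0.74]]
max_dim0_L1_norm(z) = 1.48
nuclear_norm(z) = 1.78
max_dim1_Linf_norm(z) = 1.0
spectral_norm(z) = 1.18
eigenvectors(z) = [[0.96+0.00j,  -0.30+0.01j,  (-0.3-0.01j)], [0.25+0.00j,  0.00-0.62j,  0.00+0.62j], [(0.14+0j),  0.73+0.00j,  0.73-0.00j]]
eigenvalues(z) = [(-1.06+0j), (0.28+0.15j), (0.28-0.15j)]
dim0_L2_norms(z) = [1.07, 0.33, 0.56]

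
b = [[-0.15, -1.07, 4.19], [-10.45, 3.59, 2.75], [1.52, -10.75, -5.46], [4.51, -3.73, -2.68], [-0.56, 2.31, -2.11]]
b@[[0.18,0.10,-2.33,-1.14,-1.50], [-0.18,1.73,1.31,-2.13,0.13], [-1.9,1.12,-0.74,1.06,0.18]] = [[-7.8, 2.83, -4.15, 6.89, 0.84], [-7.75, 8.25, 27.02, 7.18, 16.64], [12.58, -24.56, -13.58, 15.38, -4.66], [6.58, -9.0, -13.41, -0.04, -7.73], [3.49, 1.58, 5.89, -6.52, 0.76]]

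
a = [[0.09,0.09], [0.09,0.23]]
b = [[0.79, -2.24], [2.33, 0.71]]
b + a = [[0.88, -2.15], [2.42, 0.94]]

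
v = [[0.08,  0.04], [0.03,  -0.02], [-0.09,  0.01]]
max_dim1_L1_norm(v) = 0.12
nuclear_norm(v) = 0.17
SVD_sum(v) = [[0.08, 0.01],[0.03, 0.0],[-0.09, -0.01]] + [[-0.0, 0.03], [0.00, -0.02], [-0.0, 0.02]]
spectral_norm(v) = 0.12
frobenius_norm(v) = 0.13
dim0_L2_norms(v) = [0.12, 0.05]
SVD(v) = [[-0.68, 0.68], [-0.22, -0.54], [0.7, 0.49]] @ diag([0.12495541045584879, 0.0434297754750166]) @ [[-0.99, -0.12], [-0.12, 0.99]]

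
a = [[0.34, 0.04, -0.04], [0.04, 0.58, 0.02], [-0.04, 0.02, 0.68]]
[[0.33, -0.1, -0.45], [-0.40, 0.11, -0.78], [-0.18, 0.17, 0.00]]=a @ [[1.03, -0.30, -1.18], [-0.75, 0.20, -1.26], [-0.18, 0.23, -0.03]]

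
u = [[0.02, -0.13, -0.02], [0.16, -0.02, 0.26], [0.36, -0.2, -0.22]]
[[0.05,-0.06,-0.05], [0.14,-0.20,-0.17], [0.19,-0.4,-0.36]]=u @[[0.48, -1.0, -0.91], [-0.31, 0.33, 0.25], [0.21, -0.14, -0.07]]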